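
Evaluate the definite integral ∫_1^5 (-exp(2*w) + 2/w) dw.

An antiderivative is F(w) = -exp(2*w)/2 + 2*log(w).
Then F(5) - F(1) = (-exp(10)/2 + log(25)) - (-exp(2)/2) = -exp(10)/2 + log(25) + exp(2)/2.

-exp(10)/2 + log(25) + exp(2)/2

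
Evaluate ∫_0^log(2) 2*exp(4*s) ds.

15/2

Let u = exp(s), so du = exp(s) ds. When s = 0, u = 1; when s = log(2), u = 2.
The integral becomes 2·∫ u**3 du from 1 to 2, with antiderivative u**4/2.
Back in s: F(s) = exp(4*s)/2.
Then F(log(2)) - F(0) = (8) - (1/2) = 15/2.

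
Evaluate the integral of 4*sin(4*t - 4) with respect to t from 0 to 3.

cos(4) - cos(8)

Let u = 4*t - 4, so du = 4 dt. When t = 0, u = -4; when t = 3, u = 8.
The integral becomes ∫ sin(u) du from -4 to 8, with antiderivative -cos(u).
Back in t: F(t) = -cos(4*t - 4).
Then F(3) - F(0) = (-cos(8)) - (-cos(4)) = cos(4) - cos(8).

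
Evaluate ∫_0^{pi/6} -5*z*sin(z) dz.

Integrate by parts once (u = z, dv = -5*sin(z) dz).
An antiderivative is F(z) = 5*z*cos(z) - 5*sin(z).
Then F(pi/6) - F(0) = (-5/2 + 5*sqrt(3)*pi/12) - (0) = -5/2 + 5*sqrt(3)*pi/12.

-5/2 + 5*sqrt(3)*pi/12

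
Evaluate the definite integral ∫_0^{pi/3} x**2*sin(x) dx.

Integrate by parts twice (u = x^2, dv = sin(x) dx).
An antiderivative is F(x) = -x**2*cos(x) + 2*x*sin(x) + 2*cos(x).
Then F(pi/3) - F(0) = (-pi**2/18 + 1 + sqrt(3)*pi/3) - (2) = -1 - pi**2/18 + sqrt(3)*pi/3.

-1 - pi**2/18 + sqrt(3)*pi/3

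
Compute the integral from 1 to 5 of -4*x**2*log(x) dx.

496/9 - 500*log(5)/3

Integrate by parts once (u = ln x, dv = -4*x**2 dx).
An antiderivative is F(x) = -4*x**3*(3*log(x) - 1)/9.
Then F(5) - F(1) = (500/9 - 500*log(5)/3) - (4/9) = 496/9 - 500*log(5)/3.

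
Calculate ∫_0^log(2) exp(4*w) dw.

Let u = exp(w), so du = exp(w) dw. When w = 0, u = 1; when w = log(2), u = 2.
The integral becomes ∫ u**3 du from 1 to 2, with antiderivative u**4/4.
Back in w: F(w) = exp(4*w)/4.
Then F(log(2)) - F(0) = (4) - (1/4) = 15/4.

15/4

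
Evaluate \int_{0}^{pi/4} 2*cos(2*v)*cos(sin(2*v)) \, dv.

sin(1)

Let u = sin(2*v), so du = 2*cos(2*v) dv. When v = 0, u = 0; when v = pi/4, u = 1.
The integral becomes ∫ cos(u) du from 0 to 1, with antiderivative sin(u).
Back in v: F(v) = sin(sin(2*v)).
Then F(pi/4) - F(0) = (sin(1)) - (0) = sin(1).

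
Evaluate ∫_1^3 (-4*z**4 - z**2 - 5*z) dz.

By the power rule, an antiderivative is F(z) = -4*z**5/5 - z**3/3 - 5*z**2/2.
Then F(3) - F(1) = (-2259/10) - (-109/30) = -3334/15.

-3334/15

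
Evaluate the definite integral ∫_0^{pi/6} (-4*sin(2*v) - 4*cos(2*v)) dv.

-sqrt(3) - 1

An antiderivative is F(v) = -2*sin(2*v) + 2*cos(2*v).
Then F(pi/6) - F(0) = (1 - sqrt(3)) - (2) = -sqrt(3) - 1.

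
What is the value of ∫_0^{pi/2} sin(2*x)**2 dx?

Use the identity sin^2(2*x) = (1 - cos(4*x))/2.
An antiderivative is F(x) = x/2 - sin(4*x)/8.
Then F(pi/2) - F(0) = (pi/4) - (0) = pi/4.

pi/4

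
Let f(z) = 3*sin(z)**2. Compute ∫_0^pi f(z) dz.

3*pi/2

Use the identity sin^2(z) = (1 - cos(2*z))/2.
An antiderivative is F(z) = 3*z/2 - 3*sin(2*z)/4.
Then F(pi) - F(0) = (3*pi/2) - (0) = 3*pi/2.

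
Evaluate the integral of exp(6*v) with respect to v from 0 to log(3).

364/3

Let u = exp(v), so du = exp(v) dv. When v = 0, u = 1; when v = log(3), u = 3.
The integral becomes ∫ u**5 du from 1 to 3, with antiderivative u**6/6.
Back in v: F(v) = exp(6*v)/6.
Then F(log(3)) - F(0) = (243/2) - (1/6) = 364/3.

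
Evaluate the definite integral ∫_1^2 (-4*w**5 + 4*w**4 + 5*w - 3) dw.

-127/10

By the power rule, an antiderivative is F(w) = -2*w**6/3 + 4*w**5/5 + 5*w**2/2 - 3*w.
Then F(2) - F(1) = (-196/15) - (-11/30) = -127/10.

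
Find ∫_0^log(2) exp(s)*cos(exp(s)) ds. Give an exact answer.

-sin(1) + sin(2)

Let u = exp(s), so du = exp(s) ds. When s = 0, u = 1; when s = log(2), u = 2.
The integral becomes ∫ cos(u) du from 1 to 2, with antiderivative sin(u).
Back in s: F(s) = sin(exp(s)).
Then F(log(2)) - F(0) = (sin(2)) - (sin(1)) = -sin(1) + sin(2).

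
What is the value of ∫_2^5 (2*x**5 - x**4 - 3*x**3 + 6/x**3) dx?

102807/25

By the power rule, an antiderivative is F(x) = x**6/3 - x**5/5 - 3*x**4/4 - 3/x**2.
Then F(5) - F(2) = (1234339/300) - (131/60) = 102807/25.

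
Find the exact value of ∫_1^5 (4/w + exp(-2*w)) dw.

(-1 + exp(8) + 8*exp(10)*log(5))*exp(-10)/2

An antiderivative is F(w) = 4*log(w) - exp(-2*w)/2.
Then F(5) - F(1) = (-exp(-10)/2 + 4*log(5)) - (-exp(-2)/2) = (-1 + exp(8) + 8*exp(10)*log(5))*exp(-10)/2.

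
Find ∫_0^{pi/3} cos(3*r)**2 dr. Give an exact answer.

pi/6

Use the identity cos^2(3*r) = (1 + cos(6*r))/2.
An antiderivative is F(r) = r/2 + sin(6*r)/12.
Then F(pi/3) - F(0) = (pi/6) - (0) = pi/6.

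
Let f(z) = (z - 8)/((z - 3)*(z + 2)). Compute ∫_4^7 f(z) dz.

Factor the denominator: z**2 - z - 6 = (z + 2)(z - 3).
Partial fractions: (z - 8)/((z - 3)*(z + 2)) = 2/(z + 2) - 1/(z - 3).
An antiderivative is F(z) = -log(z - 3) + 2*log(z + 2).
Then F(7) - F(4) = (log(81/4)) - (log(36)) = log(9/16).

log(9/16)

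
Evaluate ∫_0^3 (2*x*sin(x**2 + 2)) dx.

Let u = x**2 + 2, so du = 2*x dx. When x = 0, u = 2; when x = 3, u = 11.
The integral becomes ∫ sin(u) du from 2 to 11, with antiderivative -cos(u).
Back in x: F(x) = -cos(x**2 + 2).
Then F(3) - F(0) = (-cos(11)) - (-cos(2)) = cos(2) - cos(11).

cos(2) - cos(11)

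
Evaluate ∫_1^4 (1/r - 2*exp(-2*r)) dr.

(-exp(6) + 1 + log(4**exp(8)))*exp(-8)

An antiderivative is F(r) = log(r) + exp(-2*r).
Then F(4) - F(1) = ((1 + log(4**exp(8)))*exp(-8)) - (exp(-2)) = (-exp(6) + 1 + log(4**exp(8)))*exp(-8).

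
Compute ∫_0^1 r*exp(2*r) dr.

1/4 + exp(2)/4

Integrate by parts once (u = r, dv = exp(2*r) dr).
An antiderivative is F(r) = (2*r - 1)*exp(2*r)/4.
Then F(1) - F(0) = (exp(2)/4) - (-1/4) = 1/4 + exp(2)/4.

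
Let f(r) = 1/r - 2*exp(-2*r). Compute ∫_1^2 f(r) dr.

An antiderivative is F(r) = log(r) + exp(-2*r).
Then F(2) - F(1) = (exp(-4) + log(2)) - (exp(-2)) = -exp(-2) + exp(-4) + log(2).

-exp(-2) + exp(-4) + log(2)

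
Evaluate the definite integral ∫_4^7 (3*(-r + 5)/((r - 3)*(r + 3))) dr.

-4*log(5) - 2*log(2) + 4*log(7)

Factor the denominator: r**2 - 9 = (r + 3)(r - 3).
Partial fractions: 3*(-r + 5)/((r - 3)*(r + 3)) = -4/(r + 3) + 1/(r - 3).
An antiderivative is F(r) = log(r - 3) - 4*log(r + 3).
Then F(7) - F(4) = (-4*log(5) - 2*log(2)) - (-4*log(7)) = -4*log(5) - 2*log(2) + 4*log(7).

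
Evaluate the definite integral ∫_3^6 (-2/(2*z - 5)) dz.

An antiderivative is F(z) = -log(2*z - 5).
Then F(6) - F(3) = (-log(7)) - (0) = -log(7).

-log(7)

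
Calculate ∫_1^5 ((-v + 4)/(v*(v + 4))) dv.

-4*log(3) + 3*log(5)

Factor the denominator: v**2 + 4*v = (v + 4)v.
Partial fractions: (-v + 4)/(v*(v + 4)) = -2/(v + 4) + 1/v.
An antiderivative is F(v) = log(v) - 2*log(v + 4).
Then F(5) - F(1) = (log(5/81)) - (-log(25)) = -4*log(3) + 3*log(5).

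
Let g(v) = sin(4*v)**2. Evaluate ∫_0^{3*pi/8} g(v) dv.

Use the identity sin^2(4*v) = (1 - cos(8*v))/2.
An antiderivative is F(v) = v/2 - sin(8*v)/16.
Then F(3*pi/8) - F(0) = (3*pi/16) - (0) = 3*pi/16.

3*pi/16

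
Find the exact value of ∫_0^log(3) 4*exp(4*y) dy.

80

Let u = exp(y), so du = exp(y) dy. When y = 0, u = 1; when y = log(3), u = 3.
The integral becomes 4·∫ u**3 du from 1 to 3, with antiderivative u**4.
Back in y: F(y) = exp(4*y).
Then F(log(3)) - F(0) = (81) - (1) = 80.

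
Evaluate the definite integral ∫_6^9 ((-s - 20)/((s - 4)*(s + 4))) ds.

Factor the denominator: s**2 - 16 = (s + 4)(s - 4).
Partial fractions: (-s - 20)/((s - 4)*(s + 4)) = 2/(s + 4) - 3/(s - 4).
An antiderivative is F(s) = -3*log(s - 4) + 2*log(s + 4).
Then F(9) - F(6) = (-3*log(5) + 2*log(13)) - (log(25/2)) = -5*log(5) + log(2) + 2*log(13).

-5*log(5) + log(2) + 2*log(13)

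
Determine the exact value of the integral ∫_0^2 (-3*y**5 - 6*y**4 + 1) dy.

-342/5

By the power rule, an antiderivative is F(y) = -y**6/2 - 6*y**5/5 + y.
Then F(2) - F(0) = (-342/5) - (0) = -342/5.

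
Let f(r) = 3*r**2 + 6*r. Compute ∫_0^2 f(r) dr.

By the power rule, an antiderivative is F(r) = r**3 + 3*r**2.
Then F(2) - F(0) = (20) - (0) = 20.

20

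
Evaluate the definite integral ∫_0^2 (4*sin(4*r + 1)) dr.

Let u = 4*r + 1, so du = 4 dr. When r = 0, u = 1; when r = 2, u = 9.
The integral becomes ∫ sin(u) du from 1 to 9, with antiderivative -cos(u).
Back in r: F(r) = -cos(4*r + 1).
Then F(2) - F(0) = (-cos(9)) - (-cos(1)) = cos(1) - cos(9).

cos(1) - cos(9)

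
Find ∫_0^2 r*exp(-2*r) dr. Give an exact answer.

Integrate by parts once (u = r, dv = exp(-2*r) dr).
An antiderivative is F(r) = (-2*r - 1)*exp(-2*r)/4.
Then F(2) - F(0) = (-5*exp(-4)/4) - (-1/4) = (-5 + exp(4))*exp(-4)/4.

(-5 + exp(4))*exp(-4)/4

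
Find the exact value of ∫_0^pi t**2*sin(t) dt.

-4 + pi**2

Integrate by parts twice (u = t^2, dv = sin(t) dt).
An antiderivative is F(t) = -t**2*cos(t) + 2*t*sin(t) + 2*cos(t).
Then F(pi) - F(0) = (-2 + pi**2) - (2) = -4 + pi**2.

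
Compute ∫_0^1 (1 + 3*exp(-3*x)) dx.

An antiderivative is F(x) = x - exp(-3*x).
Then F(1) - F(0) = (1 - exp(-3)) - (-1) = 2 - exp(-3).

2 - exp(-3)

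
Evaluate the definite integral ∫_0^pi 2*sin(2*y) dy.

0

An antiderivative is F(y) = -cos(2*y).
Then F(pi) - F(0) = (-1) - (-1) = 0.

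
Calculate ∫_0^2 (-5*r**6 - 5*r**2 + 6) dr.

-1948/21

By the power rule, an antiderivative is F(r) = -5*r**7/7 - 5*r**3/3 + 6*r.
Then F(2) - F(0) = (-1948/21) - (0) = -1948/21.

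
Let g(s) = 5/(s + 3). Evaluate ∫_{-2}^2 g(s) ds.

An antiderivative is F(s) = 5*log(s + 3).
Then F(2) - F(-2) = (5*log(5)) - (0) = 5*log(5).

5*log(5)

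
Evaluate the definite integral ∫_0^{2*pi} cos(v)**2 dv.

pi

Use the identity cos^2(v) = (1 + cos(2*v))/2.
An antiderivative is F(v) = v/2 + sin(2*v)/4.
Then F(2*pi) - F(0) = (pi) - (0) = pi.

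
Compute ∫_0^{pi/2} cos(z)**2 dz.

Use the identity cos^2(z) = (1 + cos(2*z))/2.
An antiderivative is F(z) = z/2 + sin(2*z)/4.
Then F(pi/2) - F(0) = (pi/4) - (0) = pi/4.

pi/4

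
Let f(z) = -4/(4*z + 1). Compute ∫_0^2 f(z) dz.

An antiderivative is F(z) = -log(4*z + 1).
Then F(2) - F(0) = (-log(9)) - (0) = -log(9).

-log(9)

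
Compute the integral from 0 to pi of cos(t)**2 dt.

Use the identity cos^2(t) = (1 + cos(2*t))/2.
An antiderivative is F(t) = t/2 + sin(2*t)/4.
Then F(pi) - F(0) = (pi/2) - (0) = pi/2.

pi/2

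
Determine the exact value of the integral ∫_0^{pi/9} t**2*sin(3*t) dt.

Integrate by parts twice (u = t^2, dv = sin(3*t) dt).
An antiderivative is F(t) = -t**2*cos(3*t)/3 + 2*t*sin(3*t)/9 + 2*cos(3*t)/27.
Then F(pi/9) - F(0) = (-pi**2/486 + 1/27 + sqrt(3)*pi/81) - (2/27) = -1/27 - pi**2/486 + sqrt(3)*pi/81.

-1/27 - pi**2/486 + sqrt(3)*pi/81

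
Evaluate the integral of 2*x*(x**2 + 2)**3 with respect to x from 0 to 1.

Let u = x**2 + 2, so du = 2*x dx. When x = 0, u = 2; when x = 1, u = 3.
The integral becomes ∫ u**3 du from 2 to 3, with antiderivative u**4/4.
Back in x: F(x) = (x**2 + 2)**4/4.
Then F(1) - F(0) = (81/4) - (4) = 65/4.

65/4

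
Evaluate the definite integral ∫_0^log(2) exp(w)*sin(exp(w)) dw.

-cos(2) + cos(1)

Let u = exp(w), so du = exp(w) dw. When w = 0, u = 1; when w = log(2), u = 2.
The integral becomes ∫ sin(u) du from 1 to 2, with antiderivative -cos(u).
Back in w: F(w) = -cos(exp(w)).
Then F(log(2)) - F(0) = (-cos(2)) - (-cos(1)) = -cos(2) + cos(1).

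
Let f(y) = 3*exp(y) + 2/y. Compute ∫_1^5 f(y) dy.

-3*exp(1) + log(25) + 3*exp(5)

An antiderivative is F(y) = 3*exp(y) + 2*log(y).
Then F(5) - F(1) = (log(25) + 3*exp(5)) - (3*exp(1)) = -3*exp(1) + log(25) + 3*exp(5).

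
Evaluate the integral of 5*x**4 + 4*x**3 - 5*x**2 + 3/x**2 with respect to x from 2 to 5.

By the power rule, an antiderivative is F(x) = x**5 + x**4 - 5*x**3/3 - 3/x.
Then F(5) - F(2) = (53116/15) - (199/6) = 35079/10.

35079/10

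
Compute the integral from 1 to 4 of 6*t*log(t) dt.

Integrate by parts once (u = ln t, dv = 6*t dt).
An antiderivative is F(t) = 3*t**2*(2*log(t) - 1)/2.
Then F(4) - F(1) = (-24 + 96*log(2)) - (-3/2) = -45/2 + 96*log(2).

-45/2 + 96*log(2)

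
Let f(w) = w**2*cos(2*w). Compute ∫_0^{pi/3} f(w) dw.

-pi/12 - sqrt(3)/8 + sqrt(3)*pi**2/36

Integrate by parts twice (u = w^2, dv = cos(2*w) dw).
An antiderivative is F(w) = w**2*sin(2*w)/2 + w*cos(2*w)/2 - sin(2*w)/4.
Then F(pi/3) - F(0) = (-pi/12 - sqrt(3)/8 + sqrt(3)*pi**2/36) - (0) = -pi/12 - sqrt(3)/8 + sqrt(3)*pi**2/36.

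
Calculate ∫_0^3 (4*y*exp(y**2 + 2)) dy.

Let u = y**2 + 2, so du = 2*y dy. When y = 0, u = 2; when y = 3, u = 11.
The integral becomes 2·∫ exp(u) du from 2 to 11, with antiderivative 2*exp(u).
Back in y: F(y) = 2*exp(y**2 + 2).
Then F(3) - F(0) = (2*exp(11)) - (2*exp(2)) = -2*(1 - exp(9))*exp(2).

-2*(1 - exp(9))*exp(2)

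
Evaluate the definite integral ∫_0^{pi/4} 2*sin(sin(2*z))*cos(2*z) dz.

1 - cos(1)

Let u = sin(2*z), so du = 2*cos(2*z) dz. When z = 0, u = 0; when z = pi/4, u = 1.
The integral becomes ∫ sin(u) du from 0 to 1, with antiderivative -cos(u).
Back in z: F(z) = -cos(sin(2*z)).
Then F(pi/4) - F(0) = (-cos(1)) - (-1) = 1 - cos(1).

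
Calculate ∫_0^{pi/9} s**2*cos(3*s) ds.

Integrate by parts twice (u = s^2, dv = cos(3*s) ds).
An antiderivative is F(s) = s**2*sin(3*s)/3 + 2*s*cos(3*s)/9 - 2*sin(3*s)/27.
Then F(pi/9) - F(0) = (-sqrt(3)/27 + sqrt(3)*pi**2/486 + pi/81) - (0) = -sqrt(3)/27 + sqrt(3)*pi**2/486 + pi/81.

-sqrt(3)/27 + sqrt(3)*pi**2/486 + pi/81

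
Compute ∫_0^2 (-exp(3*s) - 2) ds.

-exp(6)/3 - 11/3

An antiderivative is F(s) = -exp(3*s)/3 - 2*s.
Then F(2) - F(0) = (-exp(6)/3 - 4) - (-1/3) = -exp(6)/3 - 11/3.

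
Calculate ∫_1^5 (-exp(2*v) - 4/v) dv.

-exp(10)/2 - 4*log(5) + exp(2)/2

An antiderivative is F(v) = -exp(2*v)/2 - 4*log(v).
Then F(5) - F(1) = (-exp(10)/2 - 4*log(5)) - (-exp(2)/2) = -exp(10)/2 - 4*log(5) + exp(2)/2.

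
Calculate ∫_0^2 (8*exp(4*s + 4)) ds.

-2*(1 - exp(8))*exp(4)

Let u = 4*s + 4, so du = 4 ds. When s = 0, u = 4; when s = 2, u = 12.
The integral becomes 2·∫ exp(u) du from 4 to 12, with antiderivative 2*exp(u).
Back in s: F(s) = 2*exp(4*s + 4).
Then F(2) - F(0) = (2*exp(12)) - (2*exp(4)) = -2*(1 - exp(8))*exp(4).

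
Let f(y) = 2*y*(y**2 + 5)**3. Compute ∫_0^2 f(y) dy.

Let u = y**2 + 5, so du = 2*y dy. When y = 0, u = 5; when y = 2, u = 9.
The integral becomes ∫ u**3 du from 5 to 9, with antiderivative u**4/4.
Back in y: F(y) = (y**2 + 5)**4/4.
Then F(2) - F(0) = (6561/4) - (625/4) = 1484.

1484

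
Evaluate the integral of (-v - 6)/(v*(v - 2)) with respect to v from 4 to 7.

-4*log(5) - 2*log(2) + 3*log(7)

Factor the denominator: v**2 - 2*v = v(v - 2).
Partial fractions: (-v - 6)/(v*(v - 2)) = 3/v - 4/(v - 2).
An antiderivative is F(v) = 3*log(v) - 4*log(v - 2).
Then F(7) - F(4) = (-4*log(5) + 3*log(7)) - (log(4)) = -4*log(5) - 2*log(2) + 3*log(7).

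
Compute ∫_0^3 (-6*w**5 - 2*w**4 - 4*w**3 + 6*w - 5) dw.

By the power rule, an antiderivative is F(w) = -w**6 - 2*w**5/5 - w**4 + 3*w**2 - 5*w.
Then F(3) - F(0) = (-4476/5) - (0) = -4476/5.

-4476/5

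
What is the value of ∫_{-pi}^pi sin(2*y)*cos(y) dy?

Use the identity sin(2*y)cos(y) = [sin(3*y) + sin(y)]/2.
An antiderivative is F(y) = -cos(y)/2 - cos(3*y)/6.
Then F(pi) - F(-pi) = (2/3) - (2/3) = 0.

0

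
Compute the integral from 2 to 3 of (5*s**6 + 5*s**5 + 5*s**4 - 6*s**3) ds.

By the power rule, an antiderivative is F(s) = 5*s**7/7 + 5*s**6/6 + s**5 - 3*s**4/2.
Then F(3) - F(2) = (16038/7) - (3208/21) = 44906/21.

44906/21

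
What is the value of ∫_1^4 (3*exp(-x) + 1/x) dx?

An antiderivative is F(x) = log(x) - 3*exp(-x).
Then F(4) - F(1) = ((-3 + log(4**exp(4)))*exp(-4)) - (-3*exp(-1)) = (-3 + 3*exp(3) + log(4**exp(4)))*exp(-4).

(-3 + 3*exp(3) + log(4**exp(4)))*exp(-4)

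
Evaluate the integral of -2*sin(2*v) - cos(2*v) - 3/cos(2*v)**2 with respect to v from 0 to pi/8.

An antiderivative is F(v) = -sin(2*v)/2 + cos(2*v) - 3*tan(2*v)/2.
Then F(pi/8) - F(0) = (-3/2 + sqrt(2)/4) - (1) = -5/2 + sqrt(2)/4.

-5/2 + sqrt(2)/4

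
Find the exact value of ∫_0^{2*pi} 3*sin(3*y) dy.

An antiderivative is F(y) = -cos(3*y).
Then F(2*pi) - F(0) = (-1) - (-1) = 0.

0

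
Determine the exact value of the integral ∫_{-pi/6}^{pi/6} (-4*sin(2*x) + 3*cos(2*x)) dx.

3*sqrt(3)/2

An antiderivative is F(x) = 3*sin(2*x)/2 + 2*cos(2*x).
Then F(pi/6) - F(-pi/6) = (1 + 3*sqrt(3)/4) - (1 - 3*sqrt(3)/4) = 3*sqrt(3)/2.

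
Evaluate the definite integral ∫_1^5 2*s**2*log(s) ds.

-248/9 + 250*log(5)/3

Integrate by parts once (u = ln s, dv = 2*s**2 ds).
An antiderivative is F(s) = 2*s**3*(3*log(s) - 1)/9.
Then F(5) - F(1) = (-250/9 + 250*log(5)/3) - (-2/9) = -248/9 + 250*log(5)/3.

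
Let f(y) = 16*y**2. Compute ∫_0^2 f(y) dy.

128/3

Let u = 2*y, so du = 2 dy. When y = 0, u = 0; when y = 2, u = 4.
The integral becomes 2·∫ u**2 du from 0 to 4, with antiderivative 2*u**3/3.
Back in y: F(y) = 16*y**3/3.
Then F(2) - F(0) = (128/3) - (0) = 128/3.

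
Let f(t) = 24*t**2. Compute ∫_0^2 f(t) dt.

Let u = 2*t, so du = 2 dt. When t = 0, u = 0; when t = 2, u = 4.
The integral becomes 3·∫ u**2 du from 0 to 4, with antiderivative u**3.
Back in t: F(t) = 8*t**3.
Then F(2) - F(0) = (64) - (0) = 64.

64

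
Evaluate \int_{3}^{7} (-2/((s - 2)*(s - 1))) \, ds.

log(9/25)

Factor the denominator: s**2 - 3*s + 2 = (s - 1)(s - 2).
Partial fractions: -2/((s - 2)*(s - 1)) = 2/(s - 1) - 2/(s - 2).
An antiderivative is F(s) = -2*log(s - 2) + 2*log(s - 1).
Then F(7) - F(3) = (log(36/25)) - (log(4)) = log(9/25).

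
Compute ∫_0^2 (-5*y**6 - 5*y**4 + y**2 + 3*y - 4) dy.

-2578/21

By the power rule, an antiderivative is F(y) = -5*y**7/7 - y**5 + y**3/3 + 3*y**2/2 - 4*y.
Then F(2) - F(0) = (-2578/21) - (0) = -2578/21.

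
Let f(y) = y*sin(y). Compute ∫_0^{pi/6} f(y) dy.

-sqrt(3)*pi/12 + 1/2

Integrate by parts once (u = y, dv = sin(y) dy).
An antiderivative is F(y) = -y*cos(y) + sin(y).
Then F(pi/6) - F(0) = (-sqrt(3)*pi/12 + 1/2) - (0) = -sqrt(3)*pi/12 + 1/2.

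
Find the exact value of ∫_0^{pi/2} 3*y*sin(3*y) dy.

-1/3

Integrate by parts once (u = y, dv = 3*sin(3*y) dy).
An antiderivative is F(y) = -y*cos(3*y) + sin(3*y)/3.
Then F(pi/2) - F(0) = (-1/3) - (0) = -1/3.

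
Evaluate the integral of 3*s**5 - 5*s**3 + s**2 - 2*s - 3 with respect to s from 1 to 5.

21112/3

By the power rule, an antiderivative is F(s) = s**6/2 - 5*s**4/4 + s**3/3 - s**2 - 3*s.
Then F(5) - F(1) = (84395/12) - (-53/12) = 21112/3.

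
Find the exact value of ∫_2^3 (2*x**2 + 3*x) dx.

121/6

By the power rule, an antiderivative is F(x) = 2*x**3/3 + 3*x**2/2.
Then F(3) - F(2) = (63/2) - (34/3) = 121/6.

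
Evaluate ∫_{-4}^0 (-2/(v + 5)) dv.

An antiderivative is F(v) = -2*log(v + 5).
Then F(0) - F(-4) = (-log(25)) - (0) = -log(25).

-log(25)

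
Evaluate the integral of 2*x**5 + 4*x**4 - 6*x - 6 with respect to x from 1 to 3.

6004/15

By the power rule, an antiderivative is F(x) = x**6/3 + 4*x**5/5 - 3*x**2 - 6*x.
Then F(3) - F(1) = (1962/5) - (-118/15) = 6004/15.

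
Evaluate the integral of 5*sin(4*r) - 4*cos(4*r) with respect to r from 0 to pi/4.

An antiderivative is F(r) = -sin(4*r) - 5*cos(4*r)/4.
Then F(pi/4) - F(0) = (5/4) - (-5/4) = 5/2.

5/2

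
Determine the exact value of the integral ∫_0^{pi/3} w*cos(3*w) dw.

-2/9

Integrate by parts once (u = w, dv = cos(3*w) dw).
An antiderivative is F(w) = w*sin(3*w)/3 + cos(3*w)/9.
Then F(pi/3) - F(0) = (-1/9) - (1/9) = -2/9.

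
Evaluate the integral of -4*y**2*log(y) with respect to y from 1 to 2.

28/9 - 32*log(2)/3

Integrate by parts once (u = ln y, dv = -4*y**2 dy).
An antiderivative is F(y) = -4*y**3*(3*log(y) - 1)/9.
Then F(2) - F(1) = (32/9 - 32*log(2)/3) - (4/9) = 28/9 - 32*log(2)/3.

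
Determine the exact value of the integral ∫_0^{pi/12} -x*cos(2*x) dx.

Integrate by parts once (u = x, dv = -cos(2*x) dx).
An antiderivative is F(x) = -x*sin(2*x)/2 - cos(2*x)/4.
Then F(pi/12) - F(0) = (-sqrt(3)/8 - pi/48) - (-1/4) = -sqrt(3)/8 - pi/48 + 1/4.

-sqrt(3)/8 - pi/48 + 1/4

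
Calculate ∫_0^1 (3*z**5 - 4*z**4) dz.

-3/10

By the power rule, an antiderivative is F(z) = z**6/2 - 4*z**5/5.
Then F(1) - F(0) = (-3/10) - (0) = -3/10.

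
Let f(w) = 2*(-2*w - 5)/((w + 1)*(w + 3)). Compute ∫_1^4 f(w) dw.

Factor the denominator: w**2 + 4*w + 3 = (w + 3)(w + 1).
Partial fractions: 2*(-2*w - 5)/((w + 1)*(w + 3)) = -1/(w + 3) - 3/(w + 1).
An antiderivative is F(w) = -3*log(w + 1) - log(w + 3).
Then F(4) - F(1) = (-3*log(5) - log(7)) - (-log(32)) = -3*log(5) - log(7) + 5*log(2).

-3*log(5) - log(7) + 5*log(2)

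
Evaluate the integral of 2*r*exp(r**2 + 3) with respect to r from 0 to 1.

-exp(3) + exp(4)

Let u = r**2 + 3, so du = 2*r dr. When r = 0, u = 3; when r = 1, u = 4.
The integral becomes ∫ exp(u) du from 3 to 4, with antiderivative exp(u).
Back in r: F(r) = exp(r**2 + 3).
Then F(1) - F(0) = (exp(4)) - (exp(3)) = -exp(3) + exp(4).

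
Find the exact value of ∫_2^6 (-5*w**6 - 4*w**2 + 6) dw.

-4202440/21

By the power rule, an antiderivative is F(w) = -5*w**7/7 - 4*w**3/3 + 6*w.
Then F(6) - F(2) = (-1401444/7) - (-1892/21) = -4202440/21.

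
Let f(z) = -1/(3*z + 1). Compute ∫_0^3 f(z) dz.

-log(10)/3

An antiderivative is F(z) = -log(3*z + 1)/3.
Then F(3) - F(0) = (-log(10)/3) - (0) = -log(10)/3.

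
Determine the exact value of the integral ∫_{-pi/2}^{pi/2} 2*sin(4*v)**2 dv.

Use the identity sin^2(4*v) = (1 - cos(8*v))/2.
An antiderivative is F(v) = v - sin(8*v)/8.
Then F(pi/2) - F(-pi/2) = (pi/2) - (-pi/2) = pi.

pi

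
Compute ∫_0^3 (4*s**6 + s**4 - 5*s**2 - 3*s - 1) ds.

86577/70

By the power rule, an antiderivative is F(s) = 4*s**7/7 + s**5/5 - 5*s**3/3 - 3*s**2/2 - s.
Then F(3) - F(0) = (86577/70) - (0) = 86577/70.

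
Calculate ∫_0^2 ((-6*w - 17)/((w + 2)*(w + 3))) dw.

Factor the denominator: w**2 + 5*w + 6 = (w + 3)(w + 2).
Partial fractions: (-6*w - 17)/((w + 2)*(w + 3)) = -1/(w + 3) - 5/(w + 2).
An antiderivative is F(w) = -5*log(w + 2) - log(w + 3).
Then F(2) - F(0) = (-10*log(2) - log(5)) - (-log(96)) = -5*log(2) - log(5) + log(3).

-5*log(2) - log(5) + log(3)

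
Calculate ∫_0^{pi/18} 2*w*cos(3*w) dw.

-2/9 + pi/54 + sqrt(3)/9

Integrate by parts once (u = w, dv = 2*cos(3*w) dw).
An antiderivative is F(w) = 2*w*sin(3*w)/3 + 2*cos(3*w)/9.
Then F(pi/18) - F(0) = (pi/54 + sqrt(3)/9) - (2/9) = -2/9 + pi/54 + sqrt(3)/9.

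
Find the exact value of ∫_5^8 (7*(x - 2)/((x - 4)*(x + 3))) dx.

-11*log(2) + 5*log(11)

Factor the denominator: x**2 - x - 12 = (x + 3)(x - 4).
Partial fractions: 7*(x - 2)/((x - 4)*(x + 3)) = 5/(x + 3) + 2/(x - 4).
An antiderivative is F(x) = 2*log(x - 4) + 5*log(x + 3).
Then F(8) - F(5) = (4*log(2) + 5*log(11)) - (15*log(2)) = -11*log(2) + 5*log(11).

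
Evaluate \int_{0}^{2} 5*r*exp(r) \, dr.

5 + 5*exp(2)

Integrate by parts once (u = r, dv = 5*exp(r) dr).
An antiderivative is F(r) = (5*r - 5)*exp(r).
Then F(2) - F(0) = (5*exp(2)) - (-5) = 5 + 5*exp(2).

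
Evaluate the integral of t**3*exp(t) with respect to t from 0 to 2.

Integrate by parts 3 times (u = t^3, dv = exp(t) dt).
An antiderivative is F(t) = (t**3 - 3*t**2 + 6*t - 6)*exp(t).
Then F(2) - F(0) = (2*exp(2)) - (-6) = 6 + 2*exp(2).

6 + 2*exp(2)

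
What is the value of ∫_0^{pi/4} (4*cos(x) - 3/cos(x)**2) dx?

An antiderivative is F(x) = 4*sin(x) - 3*tan(x).
Then F(pi/4) - F(0) = (-3 + 2*sqrt(2)) - (0) = -3 + 2*sqrt(2).

-3 + 2*sqrt(2)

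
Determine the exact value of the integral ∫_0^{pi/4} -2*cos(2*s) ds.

An antiderivative is F(s) = -sin(2*s).
Then F(pi/4) - F(0) = (-1) - (0) = -1.

-1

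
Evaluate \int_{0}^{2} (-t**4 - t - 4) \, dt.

By the power rule, an antiderivative is F(t) = -t**5/5 - t**2/2 - 4*t.
Then F(2) - F(0) = (-82/5) - (0) = -82/5.

-82/5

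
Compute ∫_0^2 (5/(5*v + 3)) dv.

log(13/3)

Let u = 5*v + 3, so du = 5 dv. When v = 0, u = 3; when v = 2, u = 13.
The integral becomes ∫ 1/u du from 3 to 13, with antiderivative log(u).
Back in v: F(v) = log(5*v + 3).
Then F(2) - F(0) = (log(13)) - (log(3)) = log(13/3).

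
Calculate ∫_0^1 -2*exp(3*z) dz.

2/3 - 2*exp(3)/3

An antiderivative is F(z) = -2*exp(3*z)/3.
Then F(1) - F(0) = (-2*exp(3)/3) - (-2/3) = 2/3 - 2*exp(3)/3.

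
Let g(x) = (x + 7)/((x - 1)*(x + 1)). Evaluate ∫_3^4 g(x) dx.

Factor the denominator: x**2 - 1 = (x + 1)(x - 1).
Partial fractions: (x + 7)/((x - 1)*(x + 1)) = -3/(x + 1) + 4/(x - 1).
An antiderivative is F(x) = 4*log(x - 1) - 3*log(x + 1).
Then F(4) - F(3) = (-3*log(5) + 4*log(3)) - (-log(4)) = -3*log(5) + 2*log(2) + 4*log(3).

-3*log(5) + 2*log(2) + 4*log(3)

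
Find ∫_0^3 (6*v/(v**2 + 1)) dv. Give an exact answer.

3*log(2) + 3*log(5)

Let u = v**2 + 1, so du = 2*v dv. When v = 0, u = 1; when v = 3, u = 10.
The integral becomes 3·∫ 1/u du from 1 to 10, with antiderivative 3*log(u).
Back in v: F(v) = 3*log(v**2 + 1).
Then F(3) - F(0) = (3*log(2) + 3*log(5)) - (0) = 3*log(2) + 3*log(5).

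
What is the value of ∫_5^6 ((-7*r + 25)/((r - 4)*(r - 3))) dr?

Factor the denominator: r**2 - 7*r + 12 = (r - 3)(r - 4).
Partial fractions: (-7*r + 25)/((r - 4)*(r - 3)) = -4/(r - 3) - 3/(r - 4).
An antiderivative is F(r) = -3*log(r - 4) - 4*log(r - 3).
Then F(6) - F(5) = (-4*log(3) - 3*log(2)) - (-log(16)) = log(2/81).

log(2/81)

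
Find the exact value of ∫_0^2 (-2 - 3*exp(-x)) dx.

An antiderivative is F(x) = -2*x + 3*exp(-x).
Then F(2) - F(0) = (-4 + 3*exp(-2)) - (3) = -7 + 3*exp(-2).

-7 + 3*exp(-2)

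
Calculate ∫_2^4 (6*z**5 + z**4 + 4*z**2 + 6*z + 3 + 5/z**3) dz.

2086817/480

By the power rule, an antiderivative is F(z) = z**6 + z**5/5 + 4*z**3/3 + 3*z**2 + 3*z - 5/(2*z**2).
Then F(4) - F(2) = (2134069/480) - (11813/120) = 2086817/480.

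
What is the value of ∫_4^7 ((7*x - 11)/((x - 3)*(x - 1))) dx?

12*log(2)

Factor the denominator: x**2 - 4*x + 3 = (x - 1)(x - 3).
Partial fractions: (7*x - 11)/((x - 3)*(x - 1)) = 2/(x - 1) + 5/(x - 3).
An antiderivative is F(x) = 5*log(x - 3) + 2*log(x - 1).
Then F(7) - F(4) = (2*log(3) + 12*log(2)) - (log(9)) = 12*log(2).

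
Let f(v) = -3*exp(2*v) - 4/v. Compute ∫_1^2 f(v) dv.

An antiderivative is F(v) = -3*exp(2*v)/2 - 4*log(v).
Then F(2) - F(1) = (-3*exp(4)/2 - log(16)) - (-3*exp(2)/2) = -3*exp(4)/2 - log(16) + 3*exp(2)/2.

-3*exp(4)/2 - log(16) + 3*exp(2)/2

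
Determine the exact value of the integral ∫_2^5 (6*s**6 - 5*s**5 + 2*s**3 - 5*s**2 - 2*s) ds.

By the power rule, an antiderivative is F(s) = 6*s**7/7 - 5*s**6/6 + s**4/2 - 5*s**3/3 - s**2.
Then F(5) - F(2) = (1134475/21) - (988/21) = 377829/7.

377829/7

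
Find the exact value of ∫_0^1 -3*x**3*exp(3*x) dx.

-4*exp(3)/9 - 2/9

Integrate by parts 3 times (u = x^3, dv = -3*exp(3*x) dx).
An antiderivative is F(x) = (-9*x**3 + 9*x**2 - 6*x + 2)*exp(3*x)/9.
Then F(1) - F(0) = (-4*exp(3)/9) - (2/9) = -4*exp(3)/9 - 2/9.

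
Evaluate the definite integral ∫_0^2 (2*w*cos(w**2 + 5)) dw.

Let u = w**2 + 5, so du = 2*w dw. When w = 0, u = 5; when w = 2, u = 9.
The integral becomes ∫ cos(u) du from 5 to 9, with antiderivative sin(u).
Back in w: F(w) = sin(w**2 + 5).
Then F(2) - F(0) = (sin(9)) - (sin(5)) = sin(9) - sin(5).

sin(9) - sin(5)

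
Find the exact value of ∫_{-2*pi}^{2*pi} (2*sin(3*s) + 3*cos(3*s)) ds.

An antiderivative is F(s) = sin(3*s) - 2*cos(3*s)/3.
Then F(2*pi) - F(-2*pi) = (-2/3) - (-2/3) = 0.

0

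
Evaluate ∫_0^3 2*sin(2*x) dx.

Let u = 2*x, so du = 2 dx. When x = 0, u = 0; when x = 3, u = 6.
The integral becomes ∫ sin(u) du from 0 to 6, with antiderivative -cos(u).
Back in x: F(x) = -cos(2*x).
Then F(3) - F(0) = (-cos(6)) - (-1) = 1 - cos(6).

1 - cos(6)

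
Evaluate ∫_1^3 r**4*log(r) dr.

Integrate by parts once (u = ln r, dv = r**4 dr).
An antiderivative is F(r) = r**5*(5*log(r) - 1)/25.
Then F(3) - F(1) = (-243/25 + 243*log(3)/5) - (-1/25) = -242/25 + 243*log(3)/5.

-242/25 + 243*log(3)/5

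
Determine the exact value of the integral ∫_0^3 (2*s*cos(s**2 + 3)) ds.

sin(12) - sin(3)

Let u = s**2 + 3, so du = 2*s ds. When s = 0, u = 3; when s = 3, u = 12.
The integral becomes ∫ cos(u) du from 3 to 12, with antiderivative sin(u).
Back in s: F(s) = sin(s**2 + 3).
Then F(3) - F(0) = (sin(12)) - (sin(3)) = sin(12) - sin(3).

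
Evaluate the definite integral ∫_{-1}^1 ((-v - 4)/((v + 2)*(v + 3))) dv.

Factor the denominator: v**2 + 5*v + 6 = (v + 3)(v + 2).
Partial fractions: (-v - 4)/((v + 2)*(v + 3)) = 1/(v + 3) - 2/(v + 2).
An antiderivative is F(v) = -2*log(v + 2) + log(v + 3).
Then F(1) - F(-1) = (log(4/9)) - (log(2)) = log(2/9).

log(2/9)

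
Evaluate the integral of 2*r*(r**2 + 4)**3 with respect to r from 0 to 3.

28305/4

Let u = r**2 + 4, so du = 2*r dr. When r = 0, u = 4; when r = 3, u = 13.
The integral becomes ∫ u**3 du from 4 to 13, with antiderivative u**4/4.
Back in r: F(r) = (r**2 + 4)**4/4.
Then F(3) - F(0) = (28561/4) - (64) = 28305/4.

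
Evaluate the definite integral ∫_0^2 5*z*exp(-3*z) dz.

Integrate by parts once (u = z, dv = 5*exp(-3*z) dz).
An antiderivative is F(z) = (-15*z - 5)*exp(-3*z)/9.
Then F(2) - F(0) = (-35*exp(-6)/9) - (-5/9) = 5/9 - 35*exp(-6)/9.

5/9 - 35*exp(-6)/9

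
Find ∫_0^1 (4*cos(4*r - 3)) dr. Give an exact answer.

sin(3) + sin(1)

Let u = 4*r - 3, so du = 4 dr. When r = 0, u = -3; when r = 1, u = 1.
The integral becomes ∫ cos(u) du from -3 to 1, with antiderivative sin(u).
Back in r: F(r) = sin(4*r - 3).
Then F(1) - F(0) = (sin(1)) - (-sin(3)) = sin(3) + sin(1).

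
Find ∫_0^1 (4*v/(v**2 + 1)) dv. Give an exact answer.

log(4)

Let u = v**2 + 1, so du = 2*v dv. When v = 0, u = 1; when v = 1, u = 2.
The integral becomes 2·∫ 1/u du from 1 to 2, with antiderivative 2*log(u).
Back in v: F(v) = 2*log(v**2 + 1).
Then F(1) - F(0) = (log(4)) - (0) = log(4).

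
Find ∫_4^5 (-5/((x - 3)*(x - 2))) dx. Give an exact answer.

Factor the denominator: x**2 - 5*x + 6 = (x - 2)(x - 3).
Partial fractions: -5/((x - 3)*(x - 2)) = 5/(x - 2) - 5/(x - 3).
An antiderivative is F(x) = -5*log(x - 3) + 5*log(x - 2).
Then F(5) - F(4) = (-5*log(2) + 5*log(3)) - (log(32)) = -10*log(2) + 5*log(3).

-10*log(2) + 5*log(3)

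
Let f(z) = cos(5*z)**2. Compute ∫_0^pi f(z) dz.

Use the identity cos^2(5*z) = (1 + cos(10*z))/2.
An antiderivative is F(z) = z/2 + sin(10*z)/20.
Then F(pi) - F(0) = (pi/2) - (0) = pi/2.

pi/2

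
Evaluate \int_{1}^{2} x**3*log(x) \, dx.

-15/16 + log(16)

Integrate by parts once (u = ln x, dv = x**3 dx).
An antiderivative is F(x) = x**4*(4*log(x) - 1)/16.
Then F(2) - F(1) = (-1 + log(16)) - (-1/16) = -15/16 + log(16).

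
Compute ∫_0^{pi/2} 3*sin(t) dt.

3

An antiderivative is F(t) = -3*cos(t).
Then F(pi/2) - F(0) = (0) - (-3) = 3.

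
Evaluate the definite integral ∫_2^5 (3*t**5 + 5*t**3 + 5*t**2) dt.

34947/4

By the power rule, an antiderivative is F(t) = t**6/2 + 5*t**4/4 + 5*t**3/3.
Then F(5) - F(2) = (105625/12) - (196/3) = 34947/4.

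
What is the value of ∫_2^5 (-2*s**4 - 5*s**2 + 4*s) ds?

-6951/5

By the power rule, an antiderivative is F(s) = -2*s**5/5 - 5*s**3/3 + 2*s**2.
Then F(5) - F(2) = (-4225/3) - (-272/15) = -6951/5.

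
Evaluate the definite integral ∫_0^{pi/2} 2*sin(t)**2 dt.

Use the identity sin^2(t) = (1 - cos(2*t))/2.
An antiderivative is F(t) = t - sin(2*t)/2.
Then F(pi/2) - F(0) = (pi/2) - (0) = pi/2.

pi/2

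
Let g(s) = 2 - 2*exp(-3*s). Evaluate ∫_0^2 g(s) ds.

2*exp(-6)/3 + 10/3

An antiderivative is F(s) = 2*s + 2*exp(-3*s)/3.
Then F(2) - F(0) = (2*exp(-6)/3 + 4) - (2/3) = 2*exp(-6)/3 + 10/3.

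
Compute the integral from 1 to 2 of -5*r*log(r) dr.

15/4 - 10*log(2)

Integrate by parts once (u = ln r, dv = -5*r dr).
An antiderivative is F(r) = -5*r**2*(2*log(r) - 1)/4.
Then F(2) - F(1) = (5 - 10*log(2)) - (5/4) = 15/4 - 10*log(2).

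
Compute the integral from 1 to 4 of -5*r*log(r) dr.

75/4 - 80*log(2)

Integrate by parts once (u = ln r, dv = -5*r dr).
An antiderivative is F(r) = -5*r**2*(2*log(r) - 1)/4.
Then F(4) - F(1) = (20 - 80*log(2)) - (5/4) = 75/4 - 80*log(2).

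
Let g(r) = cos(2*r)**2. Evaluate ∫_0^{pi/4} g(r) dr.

Use the identity cos^2(2*r) = (1 + cos(4*r))/2.
An antiderivative is F(r) = r/2 + sin(4*r)/8.
Then F(pi/4) - F(0) = (pi/8) - (0) = pi/8.

pi/8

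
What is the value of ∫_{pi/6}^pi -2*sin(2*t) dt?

1/2

An antiderivative is F(t) = cos(2*t).
Then F(pi) - F(pi/6) = (1) - (1/2) = 1/2.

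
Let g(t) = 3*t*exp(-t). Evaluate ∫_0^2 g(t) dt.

3 - 9*exp(-2)

Integrate by parts once (u = t, dv = 3*exp(-t) dt).
An antiderivative is F(t) = (-3*t - 3)*exp(-t).
Then F(2) - F(0) = (-9*exp(-2)) - (-3) = 3 - 9*exp(-2).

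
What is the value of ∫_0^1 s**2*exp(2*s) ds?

Integrate by parts twice (u = s^2, dv = exp(2*s) ds).
An antiderivative is F(s) = (2*s**2 - 2*s + 1)*exp(2*s)/4.
Then F(1) - F(0) = (exp(2)/4) - (1/4) = -1/4 + exp(2)/4.

-1/4 + exp(2)/4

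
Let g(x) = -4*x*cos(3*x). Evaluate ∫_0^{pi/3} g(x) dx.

Integrate by parts once (u = x, dv = -4*cos(3*x) dx).
An antiderivative is F(x) = -4*x*sin(3*x)/3 - 4*cos(3*x)/9.
Then F(pi/3) - F(0) = (4/9) - (-4/9) = 8/9.

8/9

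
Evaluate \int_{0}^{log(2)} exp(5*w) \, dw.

Let u = exp(w), so du = exp(w) dw. When w = 0, u = 1; when w = log(2), u = 2.
The integral becomes ∫ u**4 du from 1 to 2, with antiderivative u**5/5.
Back in w: F(w) = exp(5*w)/5.
Then F(log(2)) - F(0) = (32/5) - (1/5) = 31/5.

31/5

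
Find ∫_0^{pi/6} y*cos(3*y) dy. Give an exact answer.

Integrate by parts once (u = y, dv = cos(3*y) dy).
An antiderivative is F(y) = y*sin(3*y)/3 + cos(3*y)/9.
Then F(pi/6) - F(0) = (pi/18) - (1/9) = -1/9 + pi/18.

-1/9 + pi/18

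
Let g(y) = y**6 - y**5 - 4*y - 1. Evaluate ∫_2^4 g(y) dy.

11370/7

By the power rule, an antiderivative is F(y) = y**7/7 - y**6/6 - 2*y**2 - y.
Then F(4) - F(2) = (34060/21) - (-50/21) = 11370/7.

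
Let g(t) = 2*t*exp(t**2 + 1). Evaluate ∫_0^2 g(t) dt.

-exp(1) + exp(5)

Let u = t**2 + 1, so du = 2*t dt. When t = 0, u = 1; when t = 2, u = 5.
The integral becomes ∫ exp(u) du from 1 to 5, with antiderivative exp(u).
Back in t: F(t) = exp(t**2 + 1).
Then F(2) - F(0) = (exp(5)) - (exp(1)) = -exp(1) + exp(5).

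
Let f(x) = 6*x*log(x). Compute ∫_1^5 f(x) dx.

Integrate by parts once (u = ln x, dv = 6*x dx).
An antiderivative is F(x) = 3*x**2*(2*log(x) - 1)/2.
Then F(5) - F(1) = (-75/2 + 75*log(5)) - (-3/2) = -36 + 75*log(5).

-36 + 75*log(5)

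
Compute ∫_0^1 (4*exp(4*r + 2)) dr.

Let u = 4*r + 2, so du = 4 dr. When r = 0, u = 2; when r = 1, u = 6.
The integral becomes ∫ exp(u) du from 2 to 6, with antiderivative exp(u).
Back in r: F(r) = exp(4*r + 2).
Then F(1) - F(0) = (exp(6)) - (exp(2)) = -exp(2) + exp(6).

-exp(2) + exp(6)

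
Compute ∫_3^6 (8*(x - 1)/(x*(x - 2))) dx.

12*log(2)

Factor the denominator: x**2 - 2*x = x(x - 2).
Partial fractions: 8*(x - 1)/(x*(x - 2)) = 4/x + 4/(x - 2).
An antiderivative is F(x) = 4*log(x) + 4*log(x - 2).
Then F(6) - F(3) = (4*log(3) + 12*log(2)) - (log(81)) = 12*log(2).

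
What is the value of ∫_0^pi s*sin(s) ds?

pi

Integrate by parts once (u = s, dv = sin(s) ds).
An antiderivative is F(s) = -s*cos(s) + sin(s).
Then F(pi) - F(0) = (pi) - (0) = pi.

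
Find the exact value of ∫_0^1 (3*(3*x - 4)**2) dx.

Let u = 3*x - 4, so du = 3 dx. When x = 0, u = -4; when x = 1, u = -1.
The integral becomes ∫ u**2 du from -4 to -1, with antiderivative u**3/3.
Back in x: F(x) = (3*x - 4)**3/3.
Then F(1) - F(0) = (-1/3) - (-64/3) = 21.

21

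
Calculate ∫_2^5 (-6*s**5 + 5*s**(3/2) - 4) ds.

-15573 - 8*sqrt(2) + 50*sqrt(5)

By the power rule, an antiderivative is F(s) = -s**6 + 2*s**(5/2) - 4*s.
Then F(5) - F(2) = (-15645 + 50*sqrt(5)) - (-72 + 8*sqrt(2)) = -15573 - 8*sqrt(2) + 50*sqrt(5).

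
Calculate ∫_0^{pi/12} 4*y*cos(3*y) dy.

-4/9 + sqrt(2)*pi/18 + 2*sqrt(2)/9

Integrate by parts once (u = y, dv = 4*cos(3*y) dy).
An antiderivative is F(y) = 4*y*sin(3*y)/3 + 4*cos(3*y)/9.
Then F(pi/12) - F(0) = (sqrt(2)*(pi + 4)/18) - (4/9) = -4/9 + sqrt(2)*pi/18 + 2*sqrt(2)/9.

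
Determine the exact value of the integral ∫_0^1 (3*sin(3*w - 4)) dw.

cos(4) - cos(1)

Let u = 3*w - 4, so du = 3 dw. When w = 0, u = -4; when w = 1, u = -1.
The integral becomes ∫ sin(u) du from -4 to -1, with antiderivative -cos(u).
Back in w: F(w) = -cos(3*w - 4).
Then F(1) - F(0) = (-cos(1)) - (-cos(4)) = cos(4) - cos(1).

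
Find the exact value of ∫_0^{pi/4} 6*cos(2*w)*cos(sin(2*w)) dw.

Let u = sin(2*w), so du = 2*cos(2*w) dw. When w = 0, u = 0; when w = pi/4, u = 1.
The integral becomes 3·∫ cos(u) du from 0 to 1, with antiderivative 3*sin(u).
Back in w: F(w) = 3*sin(sin(2*w)).
Then F(pi/4) - F(0) = (3*sin(1)) - (0) = 3*sin(1).

3*sin(1)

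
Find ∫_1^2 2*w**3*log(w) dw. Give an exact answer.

-15/8 + 8*log(2)

Integrate by parts once (u = ln w, dv = 2*w**3 dw).
An antiderivative is F(w) = w**4*(4*log(w) - 1)/8.
Then F(2) - F(1) = (-2 + 8*log(2)) - (-1/8) = -15/8 + 8*log(2).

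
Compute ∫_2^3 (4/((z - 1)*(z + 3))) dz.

log(5/3)

Factor the denominator: z**2 + 2*z - 3 = (z + 3)(z - 1).
Partial fractions: 4/((z - 1)*(z + 3)) = -1/(z + 3) + 1/(z - 1).
An antiderivative is F(z) = log(z - 1) - log(z + 3).
Then F(3) - F(2) = (-log(3)) - (-log(5)) = log(5/3).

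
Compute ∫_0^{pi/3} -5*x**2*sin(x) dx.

Integrate by parts twice (u = x^2, dv = -5*sin(x) dx).
An antiderivative is F(x) = 5*x**2*cos(x) - 10*x*sin(x) - 10*cos(x).
Then F(pi/3) - F(0) = (-5*sqrt(3)*pi/3 - 5 + 5*pi**2/18) - (-10) = -5*sqrt(3)*pi/3 + 5*pi**2/18 + 5.

-5*sqrt(3)*pi/3 + 5*pi**2/18 + 5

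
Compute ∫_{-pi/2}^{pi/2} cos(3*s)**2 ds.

pi/2

Use the identity cos^2(3*s) = (1 + cos(6*s))/2.
An antiderivative is F(s) = s/2 + sin(6*s)/12.
Then F(pi/2) - F(-pi/2) = (pi/4) - (-pi/4) = pi/2.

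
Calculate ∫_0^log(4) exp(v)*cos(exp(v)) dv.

-sin(1) + sin(4)

Let u = exp(v), so du = exp(v) dv. When v = 0, u = 1; when v = log(4), u = 4.
The integral becomes ∫ cos(u) du from 1 to 4, with antiderivative sin(u).
Back in v: F(v) = sin(exp(v)).
Then F(log(4)) - F(0) = (sin(4)) - (sin(1)) = -sin(1) + sin(4).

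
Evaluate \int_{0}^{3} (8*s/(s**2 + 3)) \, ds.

8*log(2)

Let u = s**2 + 3, so du = 2*s ds. When s = 0, u = 3; when s = 3, u = 12.
The integral becomes 4·∫ 1/u du from 3 to 12, with antiderivative 4*log(u).
Back in s: F(s) = 4*log(s**2 + 3).
Then F(3) - F(0) = (4*log(3) + 8*log(2)) - (log(81)) = 8*log(2).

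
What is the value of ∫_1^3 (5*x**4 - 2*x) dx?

By the power rule, an antiderivative is F(x) = x**5 - x**2.
Then F(3) - F(1) = (234) - (0) = 234.

234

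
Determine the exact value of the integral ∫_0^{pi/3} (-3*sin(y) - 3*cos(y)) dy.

-3*sqrt(3)/2 - 3/2

An antiderivative is F(y) = -3*sin(y) + 3*cos(y).
Then F(pi/3) - F(0) = (3/2 - 3*sqrt(3)/2) - (3) = -3*sqrt(3)/2 - 3/2.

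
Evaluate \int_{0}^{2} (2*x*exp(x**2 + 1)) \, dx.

-exp(1) + exp(5)

Let u = x**2 + 1, so du = 2*x dx. When x = 0, u = 1; when x = 2, u = 5.
The integral becomes ∫ exp(u) du from 1 to 5, with antiderivative exp(u).
Back in x: F(x) = exp(x**2 + 1).
Then F(2) - F(0) = (exp(5)) - (exp(1)) = -exp(1) + exp(5).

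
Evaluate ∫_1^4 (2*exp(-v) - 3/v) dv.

An antiderivative is F(v) = -3*log(v) - 2*exp(-v).
Then F(4) - F(1) = (-6*log(2) - 2*exp(-4)) - (-2*exp(-1)) = -6*log(2) - 2*exp(-4) + 2*exp(-1).

-6*log(2) - 2*exp(-4) + 2*exp(-1)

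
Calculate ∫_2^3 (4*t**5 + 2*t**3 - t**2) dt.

939/2

By the power rule, an antiderivative is F(t) = 2*t**6/3 + t**4/2 - t**3/3.
Then F(3) - F(2) = (1035/2) - (48) = 939/2.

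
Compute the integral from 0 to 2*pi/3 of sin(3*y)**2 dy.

Use the identity sin^2(3*y) = (1 - cos(6*y))/2.
An antiderivative is F(y) = y/2 - sin(6*y)/12.
Then F(2*pi/3) - F(0) = (pi/3) - (0) = pi/3.

pi/3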